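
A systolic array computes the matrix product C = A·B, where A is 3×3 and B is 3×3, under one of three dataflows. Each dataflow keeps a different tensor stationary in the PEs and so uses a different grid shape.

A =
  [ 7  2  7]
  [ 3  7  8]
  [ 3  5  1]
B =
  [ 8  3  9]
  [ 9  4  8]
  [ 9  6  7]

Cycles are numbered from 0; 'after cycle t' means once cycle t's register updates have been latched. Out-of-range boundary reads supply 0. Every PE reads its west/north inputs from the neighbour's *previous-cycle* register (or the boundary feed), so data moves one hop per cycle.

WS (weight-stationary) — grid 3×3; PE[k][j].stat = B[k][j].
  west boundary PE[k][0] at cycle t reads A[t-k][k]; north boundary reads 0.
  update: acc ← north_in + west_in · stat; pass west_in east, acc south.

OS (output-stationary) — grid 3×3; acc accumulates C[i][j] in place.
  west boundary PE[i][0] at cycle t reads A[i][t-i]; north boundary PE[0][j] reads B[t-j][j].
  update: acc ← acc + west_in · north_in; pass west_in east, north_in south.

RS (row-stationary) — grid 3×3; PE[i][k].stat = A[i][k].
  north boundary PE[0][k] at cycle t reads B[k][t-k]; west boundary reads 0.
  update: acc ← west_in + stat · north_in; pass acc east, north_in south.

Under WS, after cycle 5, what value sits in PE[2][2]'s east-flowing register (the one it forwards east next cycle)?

WS on a 3×3 grid — tracing PE[2][2] and its feeders:
  c0 r1c2: 0 / 0 / 0
  c0 r2c1: 0 / 0 / 0
  c0 r2c2: 0 / 0 / 0
  c1 r1c2: 0 / 0 / 0
  c1 r2c1: 0 / 0 / 0
  c1 r2c2: 0 / 0 / 0
  c2 r1c2: 0 / 0 / 0
  c2 r2c1: 0 / 0 / 0
  c2 r2c2: 0 / 0 / 0
  c3 r1c2: 79 / 2 / 79
  c3 r2c1: 71 / 7 / 71
  c3 r2c2: 0 / 0 / 0
  c4 r1c2: 83 / 7 / 83
  c4 r2c1: 85 / 8 / 85
  c4 r2c2: 128 / 7 / 128
  c5 r1c2: 67 / 5 / 67
  c5 r2c1: 35 / 1 / 35
  c5 r2c2: 139 / 8 / 139

register = 8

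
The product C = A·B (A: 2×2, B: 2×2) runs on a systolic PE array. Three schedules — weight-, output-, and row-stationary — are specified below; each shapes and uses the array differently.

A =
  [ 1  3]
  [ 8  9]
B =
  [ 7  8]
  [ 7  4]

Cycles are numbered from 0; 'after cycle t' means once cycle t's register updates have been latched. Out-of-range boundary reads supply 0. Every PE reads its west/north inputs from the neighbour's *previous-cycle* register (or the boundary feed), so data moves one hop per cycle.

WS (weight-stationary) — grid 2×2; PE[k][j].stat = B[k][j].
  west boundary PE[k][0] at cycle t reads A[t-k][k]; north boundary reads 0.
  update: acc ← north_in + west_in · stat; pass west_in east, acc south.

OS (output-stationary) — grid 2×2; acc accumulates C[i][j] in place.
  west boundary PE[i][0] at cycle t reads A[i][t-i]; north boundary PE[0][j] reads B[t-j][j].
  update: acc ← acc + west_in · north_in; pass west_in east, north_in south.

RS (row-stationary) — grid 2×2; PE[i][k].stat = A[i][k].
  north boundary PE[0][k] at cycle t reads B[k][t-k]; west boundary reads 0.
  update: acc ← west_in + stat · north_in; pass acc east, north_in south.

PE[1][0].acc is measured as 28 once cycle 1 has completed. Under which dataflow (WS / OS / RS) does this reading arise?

dataflow = WS

Under WS (2×2), PE[1][0]:
  @0  [1,0]  acc 0  |  →0  ↓0
  @1  [1,0]  acc 28  |  →3  ↓28
Under OS (2×2), PE[1][0]:
  @0  [1,0]  acc 0  |  →0  ↓0
  @1  [1,0]  acc 56  |  →8  ↓7
Under RS (2×2), PE[1][0]:
  @0  [1,0]  acc 0  |  →0  ↓0
  @1  [1,0]  acc 56  |  →56  ↓7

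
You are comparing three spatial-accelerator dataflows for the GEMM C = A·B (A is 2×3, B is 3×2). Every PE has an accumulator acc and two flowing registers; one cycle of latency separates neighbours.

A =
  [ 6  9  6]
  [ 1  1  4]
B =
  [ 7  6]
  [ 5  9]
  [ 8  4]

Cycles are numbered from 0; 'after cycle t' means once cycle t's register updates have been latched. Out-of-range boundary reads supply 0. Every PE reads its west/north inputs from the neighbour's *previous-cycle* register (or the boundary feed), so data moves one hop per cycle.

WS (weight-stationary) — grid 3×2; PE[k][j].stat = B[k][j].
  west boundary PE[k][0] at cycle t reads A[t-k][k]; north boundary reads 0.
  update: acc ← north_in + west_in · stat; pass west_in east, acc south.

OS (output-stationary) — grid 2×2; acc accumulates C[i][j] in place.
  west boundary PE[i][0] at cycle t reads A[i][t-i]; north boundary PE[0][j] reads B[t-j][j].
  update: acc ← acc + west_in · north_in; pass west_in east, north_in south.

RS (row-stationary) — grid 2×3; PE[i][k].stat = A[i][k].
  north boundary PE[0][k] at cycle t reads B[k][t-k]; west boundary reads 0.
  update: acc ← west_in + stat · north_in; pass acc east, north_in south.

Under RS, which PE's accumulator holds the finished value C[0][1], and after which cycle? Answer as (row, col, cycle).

Under RS, C[0][1] lands at PE[0][2]:
  @0  [0,2]  acc 0  |  →0  ↓0
  @1  [0,2]  acc 0  |  →0  ↓0
  @2  [0,2]  acc 135  |  →135  ↓8
  @3  [0,2]  acc 141  |  →141  ↓4

(row, col, cycle) = (0, 2, 3)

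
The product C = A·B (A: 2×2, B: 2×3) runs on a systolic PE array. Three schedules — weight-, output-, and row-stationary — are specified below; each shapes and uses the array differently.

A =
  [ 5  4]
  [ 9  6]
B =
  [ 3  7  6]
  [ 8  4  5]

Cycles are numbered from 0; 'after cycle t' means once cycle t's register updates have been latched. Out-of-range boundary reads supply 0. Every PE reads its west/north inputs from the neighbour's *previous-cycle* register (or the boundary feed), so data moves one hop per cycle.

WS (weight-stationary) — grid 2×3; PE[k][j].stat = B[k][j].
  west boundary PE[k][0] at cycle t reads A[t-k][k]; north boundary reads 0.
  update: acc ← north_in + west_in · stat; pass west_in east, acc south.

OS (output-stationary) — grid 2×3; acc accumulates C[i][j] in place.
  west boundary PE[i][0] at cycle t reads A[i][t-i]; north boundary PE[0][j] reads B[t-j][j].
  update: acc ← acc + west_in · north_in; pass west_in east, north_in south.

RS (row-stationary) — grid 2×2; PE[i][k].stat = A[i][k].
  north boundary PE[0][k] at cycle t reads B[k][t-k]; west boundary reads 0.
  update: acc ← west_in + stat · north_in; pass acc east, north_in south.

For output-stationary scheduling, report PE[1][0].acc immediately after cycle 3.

PE[1][0].acc = 75

Tracing OS — 2×3 array, target PE[1][0]:
  step 0 · PE0,0: acc=15; fwd→5 fwd↓3
  step 0 · PE1,0: acc=0; fwd→0 fwd↓0
  step 1 · PE0,0: acc=47; fwd→4 fwd↓8
  step 1 · PE1,0: acc=27; fwd→9 fwd↓3
  step 2 · PE0,0: acc=47; fwd→0 fwd↓0
  step 2 · PE1,0: acc=75; fwd→6 fwd↓8
  step 3 · PE0,0: acc=47; fwd→0 fwd↓0
  step 3 · PE1,0: acc=75; fwd→0 fwd↓0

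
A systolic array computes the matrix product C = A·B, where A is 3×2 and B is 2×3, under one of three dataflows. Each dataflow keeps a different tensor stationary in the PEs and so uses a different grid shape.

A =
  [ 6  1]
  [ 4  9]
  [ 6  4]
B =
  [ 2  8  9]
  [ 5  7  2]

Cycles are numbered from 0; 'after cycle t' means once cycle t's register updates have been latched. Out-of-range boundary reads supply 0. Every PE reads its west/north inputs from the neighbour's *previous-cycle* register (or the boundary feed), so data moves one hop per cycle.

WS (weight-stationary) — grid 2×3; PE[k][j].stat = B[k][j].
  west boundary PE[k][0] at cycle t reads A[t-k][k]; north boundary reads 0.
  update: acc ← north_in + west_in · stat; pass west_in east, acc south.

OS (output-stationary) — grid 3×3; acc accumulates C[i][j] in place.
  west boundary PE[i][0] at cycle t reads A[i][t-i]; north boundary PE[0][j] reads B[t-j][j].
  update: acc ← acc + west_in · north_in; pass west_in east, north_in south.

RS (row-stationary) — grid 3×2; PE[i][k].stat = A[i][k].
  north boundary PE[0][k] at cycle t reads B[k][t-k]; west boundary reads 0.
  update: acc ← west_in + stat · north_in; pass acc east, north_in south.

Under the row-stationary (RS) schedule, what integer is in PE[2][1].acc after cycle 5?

RS on a 3×2 grid — tracing PE[2][1] and its feeders:
  @0  [1,1]  acc 0  |  →0  ↓0
  @0  [2,0]  acc 0  |  →0  ↓0
  @0  [2,1]  acc 0  |  →0  ↓0
  @1  [1,1]  acc 0  |  →0  ↓0
  @1  [2,0]  acc 0  |  →0  ↓0
  @1  [2,1]  acc 0  |  →0  ↓0
  @2  [1,1]  acc 53  |  →53  ↓5
  @2  [2,0]  acc 12  |  →12  ↓2
  @2  [2,1]  acc 0  |  →0  ↓0
  @3  [1,1]  acc 95  |  →95  ↓7
  @3  [2,0]  acc 48  |  →48  ↓8
  @3  [2,1]  acc 32  |  →32  ↓5
  @4  [1,1]  acc 54  |  →54  ↓2
  @4  [2,0]  acc 54  |  →54  ↓9
  @4  [2,1]  acc 76  |  →76  ↓7
  @5  [1,1]  acc 0  |  →0  ↓0
  @5  [2,0]  acc 0  |  →0  ↓0
  @5  [2,1]  acc 62  |  →62  ↓2

PE[2][1].acc = 62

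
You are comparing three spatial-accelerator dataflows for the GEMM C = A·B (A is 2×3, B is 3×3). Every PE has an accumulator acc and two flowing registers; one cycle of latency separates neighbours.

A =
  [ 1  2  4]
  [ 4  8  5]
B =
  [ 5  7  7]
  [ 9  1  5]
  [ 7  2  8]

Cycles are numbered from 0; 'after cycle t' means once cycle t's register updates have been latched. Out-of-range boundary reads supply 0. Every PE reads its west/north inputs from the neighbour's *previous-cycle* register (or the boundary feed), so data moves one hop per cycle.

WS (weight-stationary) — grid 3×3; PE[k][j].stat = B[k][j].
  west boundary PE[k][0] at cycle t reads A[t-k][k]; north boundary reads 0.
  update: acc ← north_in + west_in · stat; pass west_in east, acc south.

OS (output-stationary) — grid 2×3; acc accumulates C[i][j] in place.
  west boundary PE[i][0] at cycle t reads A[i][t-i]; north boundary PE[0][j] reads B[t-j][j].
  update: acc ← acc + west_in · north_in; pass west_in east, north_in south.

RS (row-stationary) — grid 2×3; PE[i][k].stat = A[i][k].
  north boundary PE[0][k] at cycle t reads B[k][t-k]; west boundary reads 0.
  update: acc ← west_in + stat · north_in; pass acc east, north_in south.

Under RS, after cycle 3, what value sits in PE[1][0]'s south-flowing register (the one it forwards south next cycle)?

Tracing RS — 2×3 array, target PE[1][0]:
  cycle 0: PE[0][0] → acc 5, east 5, south 5
  cycle 0: PE[1][0] → acc 0, east 0, south 0
  cycle 1: PE[0][0] → acc 7, east 7, south 7
  cycle 1: PE[1][0] → acc 20, east 20, south 5
  cycle 2: PE[0][0] → acc 7, east 7, south 7
  cycle 2: PE[1][0] → acc 28, east 28, south 7
  cycle 3: PE[0][0] → acc 0, east 0, south 0
  cycle 3: PE[1][0] → acc 28, east 28, south 7

register = 7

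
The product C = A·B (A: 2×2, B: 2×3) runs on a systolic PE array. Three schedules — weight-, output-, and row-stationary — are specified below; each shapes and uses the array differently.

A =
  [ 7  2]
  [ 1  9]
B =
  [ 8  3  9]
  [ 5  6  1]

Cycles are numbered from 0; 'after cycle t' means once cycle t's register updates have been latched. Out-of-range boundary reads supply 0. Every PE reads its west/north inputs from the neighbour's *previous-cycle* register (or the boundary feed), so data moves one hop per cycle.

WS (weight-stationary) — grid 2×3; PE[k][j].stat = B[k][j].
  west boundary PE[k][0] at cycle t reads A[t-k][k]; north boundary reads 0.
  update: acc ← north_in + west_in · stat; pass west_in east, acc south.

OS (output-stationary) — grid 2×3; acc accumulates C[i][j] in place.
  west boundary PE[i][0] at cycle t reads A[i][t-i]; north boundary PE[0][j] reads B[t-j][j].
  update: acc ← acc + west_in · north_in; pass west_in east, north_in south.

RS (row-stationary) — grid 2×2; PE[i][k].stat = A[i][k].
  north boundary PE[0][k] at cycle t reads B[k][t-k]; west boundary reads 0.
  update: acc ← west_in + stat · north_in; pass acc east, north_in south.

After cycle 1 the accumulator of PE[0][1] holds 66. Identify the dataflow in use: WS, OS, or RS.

dataflow = RS

WS [2×3] PE[0][1] across cycles:
  @0  [0,1]  acc 0  |  →0  ↓0
  @1  [0,1]  acc 21  |  →7  ↓21
OS [2×3] PE[0][1] across cycles:
  @0  [0,1]  acc 0  |  →0  ↓0
  @1  [0,1]  acc 21  |  →7  ↓3
RS [2×2] PE[0][1] across cycles:
  @0  [0,1]  acc 0  |  →0  ↓0
  @1  [0,1]  acc 66  |  →66  ↓5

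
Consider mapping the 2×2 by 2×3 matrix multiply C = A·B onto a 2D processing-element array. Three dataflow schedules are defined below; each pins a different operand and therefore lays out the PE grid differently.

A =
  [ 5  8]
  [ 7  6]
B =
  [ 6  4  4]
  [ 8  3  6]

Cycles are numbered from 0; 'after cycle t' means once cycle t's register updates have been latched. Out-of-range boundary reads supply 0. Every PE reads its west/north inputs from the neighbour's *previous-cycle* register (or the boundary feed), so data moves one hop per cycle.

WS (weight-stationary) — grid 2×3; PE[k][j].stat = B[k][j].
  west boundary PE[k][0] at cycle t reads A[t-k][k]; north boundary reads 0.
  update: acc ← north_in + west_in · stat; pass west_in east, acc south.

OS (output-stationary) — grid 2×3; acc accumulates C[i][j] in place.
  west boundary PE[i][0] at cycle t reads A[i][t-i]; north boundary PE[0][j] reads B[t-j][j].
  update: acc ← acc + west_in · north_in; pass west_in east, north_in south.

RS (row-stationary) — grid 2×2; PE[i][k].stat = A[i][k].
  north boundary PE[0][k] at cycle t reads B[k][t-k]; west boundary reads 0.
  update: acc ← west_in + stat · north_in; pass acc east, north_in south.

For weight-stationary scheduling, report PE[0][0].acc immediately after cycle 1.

Tracing WS — 2×3 array, target PE[0][0]:
  step 0 · PE0,0: acc=30; fwd→5 fwd↓30
  step 1 · PE0,0: acc=42; fwd→7 fwd↓42

PE[0][0].acc = 42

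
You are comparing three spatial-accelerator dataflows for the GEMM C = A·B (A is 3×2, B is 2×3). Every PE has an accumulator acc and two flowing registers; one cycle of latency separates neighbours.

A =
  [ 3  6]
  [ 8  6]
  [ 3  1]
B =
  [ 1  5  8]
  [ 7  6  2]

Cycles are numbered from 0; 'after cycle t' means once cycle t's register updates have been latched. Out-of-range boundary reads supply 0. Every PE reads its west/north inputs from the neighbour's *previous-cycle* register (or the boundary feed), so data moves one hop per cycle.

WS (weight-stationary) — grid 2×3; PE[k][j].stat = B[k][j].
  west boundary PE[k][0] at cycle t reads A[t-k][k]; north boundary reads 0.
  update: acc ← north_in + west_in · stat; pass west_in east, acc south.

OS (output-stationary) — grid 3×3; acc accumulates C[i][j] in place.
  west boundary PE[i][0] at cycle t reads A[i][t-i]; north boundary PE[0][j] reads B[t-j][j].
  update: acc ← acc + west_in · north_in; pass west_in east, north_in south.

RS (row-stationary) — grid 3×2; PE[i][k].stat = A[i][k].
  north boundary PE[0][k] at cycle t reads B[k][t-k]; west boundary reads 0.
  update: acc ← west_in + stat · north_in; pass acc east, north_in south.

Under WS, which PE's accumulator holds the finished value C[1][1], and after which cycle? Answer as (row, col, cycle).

(row, col, cycle) = (1, 1, 3)

WS — PE[1][1] is where C[1][1] collects:
  after 0 — PE[1][1] acc=0, pass-E 0, pass-S 0
  after 1 — PE[1][1] acc=0, pass-E 0, pass-S 0
  after 2 — PE[1][1] acc=51, pass-E 6, pass-S 51
  after 3 — PE[1][1] acc=76, pass-E 6, pass-S 76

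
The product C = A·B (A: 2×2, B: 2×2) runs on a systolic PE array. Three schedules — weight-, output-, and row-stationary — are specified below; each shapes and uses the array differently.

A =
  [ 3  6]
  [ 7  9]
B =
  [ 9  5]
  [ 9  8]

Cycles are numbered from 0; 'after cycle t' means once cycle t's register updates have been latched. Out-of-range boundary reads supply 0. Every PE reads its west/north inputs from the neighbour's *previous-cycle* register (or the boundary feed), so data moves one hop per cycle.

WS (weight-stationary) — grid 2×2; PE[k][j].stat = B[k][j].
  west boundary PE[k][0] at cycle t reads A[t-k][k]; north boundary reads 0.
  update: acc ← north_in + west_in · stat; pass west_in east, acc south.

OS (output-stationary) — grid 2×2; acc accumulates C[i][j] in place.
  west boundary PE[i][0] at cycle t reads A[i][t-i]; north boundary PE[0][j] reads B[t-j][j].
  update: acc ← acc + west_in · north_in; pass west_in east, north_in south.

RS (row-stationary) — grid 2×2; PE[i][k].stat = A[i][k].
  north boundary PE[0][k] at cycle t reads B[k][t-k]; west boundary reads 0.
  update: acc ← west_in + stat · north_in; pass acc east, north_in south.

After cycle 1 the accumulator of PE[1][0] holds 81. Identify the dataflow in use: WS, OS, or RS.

Under WS (2×2), PE[1][0]:
  after 0 — PE[1][0] acc=0, pass-E 0, pass-S 0
  after 1 — PE[1][0] acc=81, pass-E 6, pass-S 81
Under OS (2×2), PE[1][0]:
  after 0 — PE[1][0] acc=0, pass-E 0, pass-S 0
  after 1 — PE[1][0] acc=63, pass-E 7, pass-S 9
Under RS (2×2), PE[1][0]:
  after 0 — PE[1][0] acc=0, pass-E 0, pass-S 0
  after 1 — PE[1][0] acc=63, pass-E 63, pass-S 9

dataflow = WS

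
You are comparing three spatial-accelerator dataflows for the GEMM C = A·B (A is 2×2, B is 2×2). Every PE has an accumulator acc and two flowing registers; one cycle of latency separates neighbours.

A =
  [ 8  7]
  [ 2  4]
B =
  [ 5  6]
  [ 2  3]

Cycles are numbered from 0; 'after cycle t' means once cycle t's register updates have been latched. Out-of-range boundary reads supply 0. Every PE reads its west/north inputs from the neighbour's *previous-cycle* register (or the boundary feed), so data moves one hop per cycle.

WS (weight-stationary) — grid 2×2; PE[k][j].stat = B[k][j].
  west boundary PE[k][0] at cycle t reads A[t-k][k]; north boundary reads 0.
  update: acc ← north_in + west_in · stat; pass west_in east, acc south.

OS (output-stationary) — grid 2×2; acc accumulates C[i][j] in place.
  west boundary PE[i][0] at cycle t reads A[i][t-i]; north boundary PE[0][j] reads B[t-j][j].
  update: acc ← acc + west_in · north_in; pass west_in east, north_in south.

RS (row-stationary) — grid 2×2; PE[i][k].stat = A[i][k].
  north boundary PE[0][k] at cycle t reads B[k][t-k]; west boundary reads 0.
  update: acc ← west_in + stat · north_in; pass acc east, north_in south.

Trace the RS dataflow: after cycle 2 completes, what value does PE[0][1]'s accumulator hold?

RS 2×2: PE[0][1] cycle-by-cycle (with neighbour feeds):
  0: (0,0).acc=40  regs=<40,5>
  0: (0,1).acc=0  regs=<0,0>
  1: (0,0).acc=48  regs=<48,6>
  1: (0,1).acc=54  regs=<54,2>
  2: (0,0).acc=0  regs=<0,0>
  2: (0,1).acc=69  regs=<69,3>

PE[0][1].acc = 69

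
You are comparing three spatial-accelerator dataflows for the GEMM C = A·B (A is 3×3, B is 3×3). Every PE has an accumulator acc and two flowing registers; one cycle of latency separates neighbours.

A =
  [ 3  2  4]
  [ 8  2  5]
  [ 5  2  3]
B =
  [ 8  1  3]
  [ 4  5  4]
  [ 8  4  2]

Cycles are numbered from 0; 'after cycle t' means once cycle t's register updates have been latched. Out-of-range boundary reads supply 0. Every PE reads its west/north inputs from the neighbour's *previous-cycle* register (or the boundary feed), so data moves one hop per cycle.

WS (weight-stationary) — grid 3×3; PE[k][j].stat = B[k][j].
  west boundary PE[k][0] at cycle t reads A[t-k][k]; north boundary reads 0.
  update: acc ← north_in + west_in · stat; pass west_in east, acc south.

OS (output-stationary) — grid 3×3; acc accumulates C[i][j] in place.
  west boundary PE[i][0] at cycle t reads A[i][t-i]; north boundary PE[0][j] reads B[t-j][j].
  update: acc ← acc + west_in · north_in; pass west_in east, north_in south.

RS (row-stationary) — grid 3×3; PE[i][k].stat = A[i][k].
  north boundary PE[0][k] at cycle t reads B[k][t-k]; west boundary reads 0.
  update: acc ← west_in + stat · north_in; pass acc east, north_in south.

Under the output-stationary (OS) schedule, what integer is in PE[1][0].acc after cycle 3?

OS (3×3). Following PE[1][0] plus its west/north inputs:
  t=0 PE[0][0]: acc=24 h=3 v=8
  t=0 PE[1][0]: acc=0 h=0 v=0
  t=1 PE[0][0]: acc=32 h=2 v=4
  t=1 PE[1][0]: acc=64 h=8 v=8
  t=2 PE[0][0]: acc=64 h=4 v=8
  t=2 PE[1][0]: acc=72 h=2 v=4
  t=3 PE[0][0]: acc=64 h=0 v=0
  t=3 PE[1][0]: acc=112 h=5 v=8

PE[1][0].acc = 112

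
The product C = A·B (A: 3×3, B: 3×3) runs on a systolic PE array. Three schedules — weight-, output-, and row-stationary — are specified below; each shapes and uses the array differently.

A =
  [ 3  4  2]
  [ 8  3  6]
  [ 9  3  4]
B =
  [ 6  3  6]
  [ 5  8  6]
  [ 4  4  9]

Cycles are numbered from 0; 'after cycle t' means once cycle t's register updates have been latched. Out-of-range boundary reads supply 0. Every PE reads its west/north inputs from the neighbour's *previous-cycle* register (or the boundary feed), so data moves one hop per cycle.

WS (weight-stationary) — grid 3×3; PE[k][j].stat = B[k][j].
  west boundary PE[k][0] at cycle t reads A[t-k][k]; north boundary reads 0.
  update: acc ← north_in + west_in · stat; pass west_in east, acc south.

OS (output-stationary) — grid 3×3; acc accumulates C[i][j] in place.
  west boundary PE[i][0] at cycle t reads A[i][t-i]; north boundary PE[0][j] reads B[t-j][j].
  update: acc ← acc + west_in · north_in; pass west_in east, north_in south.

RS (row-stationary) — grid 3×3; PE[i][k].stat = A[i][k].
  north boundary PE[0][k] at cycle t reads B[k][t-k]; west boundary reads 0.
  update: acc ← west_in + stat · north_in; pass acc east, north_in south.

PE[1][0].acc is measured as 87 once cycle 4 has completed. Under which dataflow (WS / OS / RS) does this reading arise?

WS (3×3 grid), PE[1][0]:
  t=0 PE[1][0]: acc=0 h=0 v=0
  t=1 PE[1][0]: acc=38 h=4 v=38
  t=2 PE[1][0]: acc=63 h=3 v=63
  t=3 PE[1][0]: acc=69 h=3 v=69
  t=4 PE[1][0]: acc=0 h=0 v=0
OS (3×3 grid), PE[1][0]:
  t=0 PE[1][0]: acc=0 h=0 v=0
  t=1 PE[1][0]: acc=48 h=8 v=6
  t=2 PE[1][0]: acc=63 h=3 v=5
  t=3 PE[1][0]: acc=87 h=6 v=4
  t=4 PE[1][0]: acc=87 h=0 v=0
RS (3×3 grid), PE[1][0]:
  t=0 PE[1][0]: acc=0 h=0 v=0
  t=1 PE[1][0]: acc=48 h=48 v=6
  t=2 PE[1][0]: acc=24 h=24 v=3
  t=3 PE[1][0]: acc=48 h=48 v=6
  t=4 PE[1][0]: acc=0 h=0 v=0

dataflow = OS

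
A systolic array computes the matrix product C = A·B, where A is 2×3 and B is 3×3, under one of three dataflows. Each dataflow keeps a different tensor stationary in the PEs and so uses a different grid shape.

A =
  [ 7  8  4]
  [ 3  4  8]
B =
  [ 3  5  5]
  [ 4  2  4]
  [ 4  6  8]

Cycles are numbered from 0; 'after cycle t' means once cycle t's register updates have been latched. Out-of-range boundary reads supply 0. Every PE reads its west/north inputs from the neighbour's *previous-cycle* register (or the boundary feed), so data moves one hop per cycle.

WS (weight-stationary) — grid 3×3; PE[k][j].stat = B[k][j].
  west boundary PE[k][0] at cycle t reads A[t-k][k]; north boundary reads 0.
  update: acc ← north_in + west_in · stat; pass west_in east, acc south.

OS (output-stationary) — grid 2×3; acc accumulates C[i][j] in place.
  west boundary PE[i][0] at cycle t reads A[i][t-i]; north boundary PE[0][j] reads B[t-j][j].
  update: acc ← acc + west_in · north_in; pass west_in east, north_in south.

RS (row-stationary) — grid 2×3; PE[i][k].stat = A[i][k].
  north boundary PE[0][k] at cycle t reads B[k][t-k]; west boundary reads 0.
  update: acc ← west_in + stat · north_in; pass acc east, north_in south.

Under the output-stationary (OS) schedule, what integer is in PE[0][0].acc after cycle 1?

PE[0][0].acc = 53

OS on a 2×3 grid — tracing PE[0][0] and its feeders:
  [0] (0,0) acc=21 (h:7 v:3)
  [1] (0,0) acc=53 (h:8 v:4)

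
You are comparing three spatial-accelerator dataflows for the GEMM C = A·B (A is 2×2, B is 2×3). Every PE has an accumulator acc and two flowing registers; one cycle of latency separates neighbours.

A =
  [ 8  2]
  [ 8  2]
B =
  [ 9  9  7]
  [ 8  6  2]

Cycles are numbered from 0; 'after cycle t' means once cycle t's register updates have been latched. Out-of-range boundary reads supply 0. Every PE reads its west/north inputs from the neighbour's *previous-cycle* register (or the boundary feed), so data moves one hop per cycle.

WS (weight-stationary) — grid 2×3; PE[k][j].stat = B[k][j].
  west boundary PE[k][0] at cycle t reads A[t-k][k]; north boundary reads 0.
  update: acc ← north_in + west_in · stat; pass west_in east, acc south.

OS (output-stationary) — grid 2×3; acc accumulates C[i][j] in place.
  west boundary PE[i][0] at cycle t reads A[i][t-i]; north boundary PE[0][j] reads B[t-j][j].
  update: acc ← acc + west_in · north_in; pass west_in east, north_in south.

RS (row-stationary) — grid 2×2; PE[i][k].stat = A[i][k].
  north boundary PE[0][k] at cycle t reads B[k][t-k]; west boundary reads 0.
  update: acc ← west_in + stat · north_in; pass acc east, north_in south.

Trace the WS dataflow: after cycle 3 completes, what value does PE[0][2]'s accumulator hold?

WS (2×3). Following PE[0][2] plus its west/north inputs:
  t=0 PE[0][1]: acc=0 h=0 v=0
  t=0 PE[0][2]: acc=0 h=0 v=0
  t=1 PE[0][1]: acc=72 h=8 v=72
  t=1 PE[0][2]: acc=0 h=0 v=0
  t=2 PE[0][1]: acc=72 h=8 v=72
  t=2 PE[0][2]: acc=56 h=8 v=56
  t=3 PE[0][1]: acc=0 h=0 v=0
  t=3 PE[0][2]: acc=56 h=8 v=56

PE[0][2].acc = 56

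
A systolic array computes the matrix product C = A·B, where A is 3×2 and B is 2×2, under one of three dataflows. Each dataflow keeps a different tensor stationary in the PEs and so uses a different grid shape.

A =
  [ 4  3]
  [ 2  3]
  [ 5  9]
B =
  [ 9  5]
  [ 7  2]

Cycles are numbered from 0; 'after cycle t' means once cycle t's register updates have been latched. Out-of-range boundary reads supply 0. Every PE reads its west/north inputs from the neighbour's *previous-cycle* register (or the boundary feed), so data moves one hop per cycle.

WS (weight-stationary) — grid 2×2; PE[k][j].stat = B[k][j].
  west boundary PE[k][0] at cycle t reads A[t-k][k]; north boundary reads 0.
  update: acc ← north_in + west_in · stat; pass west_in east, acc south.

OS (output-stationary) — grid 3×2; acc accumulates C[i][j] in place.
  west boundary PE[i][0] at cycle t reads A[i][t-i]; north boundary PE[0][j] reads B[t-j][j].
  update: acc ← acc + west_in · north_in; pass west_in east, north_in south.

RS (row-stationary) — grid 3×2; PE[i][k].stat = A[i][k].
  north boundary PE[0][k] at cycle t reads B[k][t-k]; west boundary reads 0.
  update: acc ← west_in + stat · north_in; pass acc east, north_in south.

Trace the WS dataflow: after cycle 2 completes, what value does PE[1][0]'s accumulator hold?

PE[1][0].acc = 39

WS on a 2×2 grid — tracing PE[1][0] and its feeders:
  [0] (0,0) acc=36 (h:4 v:36)
  [0] (1,0) acc=0 (h:0 v:0)
  [1] (0,0) acc=18 (h:2 v:18)
  [1] (1,0) acc=57 (h:3 v:57)
  [2] (0,0) acc=45 (h:5 v:45)
  [2] (1,0) acc=39 (h:3 v:39)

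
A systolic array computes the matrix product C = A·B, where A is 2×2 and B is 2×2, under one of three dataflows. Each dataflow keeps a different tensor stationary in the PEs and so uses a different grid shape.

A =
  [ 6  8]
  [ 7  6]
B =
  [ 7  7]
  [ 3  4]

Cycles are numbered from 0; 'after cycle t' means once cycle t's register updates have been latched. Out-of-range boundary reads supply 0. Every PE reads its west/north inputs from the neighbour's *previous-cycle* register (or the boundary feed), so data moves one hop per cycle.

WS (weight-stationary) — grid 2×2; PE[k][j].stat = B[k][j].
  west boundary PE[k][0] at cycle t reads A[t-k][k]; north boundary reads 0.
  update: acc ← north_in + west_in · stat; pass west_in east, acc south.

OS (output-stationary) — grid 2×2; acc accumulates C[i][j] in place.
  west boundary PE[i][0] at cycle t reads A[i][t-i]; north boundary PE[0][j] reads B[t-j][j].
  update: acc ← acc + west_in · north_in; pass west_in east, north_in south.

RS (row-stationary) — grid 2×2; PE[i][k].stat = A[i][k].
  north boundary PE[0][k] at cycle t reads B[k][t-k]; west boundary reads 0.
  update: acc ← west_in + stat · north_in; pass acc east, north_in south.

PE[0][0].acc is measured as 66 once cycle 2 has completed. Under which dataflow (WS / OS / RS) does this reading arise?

WS (2×2 grid), PE[0][0]:
  c0 r0c0: 42 / 6 / 42
  c1 r0c0: 49 / 7 / 49
  c2 r0c0: 0 / 0 / 0
OS (2×2 grid), PE[0][0]:
  c0 r0c0: 42 / 6 / 7
  c1 r0c0: 66 / 8 / 3
  c2 r0c0: 66 / 0 / 0
RS (2×2 grid), PE[0][0]:
  c0 r0c0: 42 / 42 / 7
  c1 r0c0: 42 / 42 / 7
  c2 r0c0: 0 / 0 / 0

dataflow = OS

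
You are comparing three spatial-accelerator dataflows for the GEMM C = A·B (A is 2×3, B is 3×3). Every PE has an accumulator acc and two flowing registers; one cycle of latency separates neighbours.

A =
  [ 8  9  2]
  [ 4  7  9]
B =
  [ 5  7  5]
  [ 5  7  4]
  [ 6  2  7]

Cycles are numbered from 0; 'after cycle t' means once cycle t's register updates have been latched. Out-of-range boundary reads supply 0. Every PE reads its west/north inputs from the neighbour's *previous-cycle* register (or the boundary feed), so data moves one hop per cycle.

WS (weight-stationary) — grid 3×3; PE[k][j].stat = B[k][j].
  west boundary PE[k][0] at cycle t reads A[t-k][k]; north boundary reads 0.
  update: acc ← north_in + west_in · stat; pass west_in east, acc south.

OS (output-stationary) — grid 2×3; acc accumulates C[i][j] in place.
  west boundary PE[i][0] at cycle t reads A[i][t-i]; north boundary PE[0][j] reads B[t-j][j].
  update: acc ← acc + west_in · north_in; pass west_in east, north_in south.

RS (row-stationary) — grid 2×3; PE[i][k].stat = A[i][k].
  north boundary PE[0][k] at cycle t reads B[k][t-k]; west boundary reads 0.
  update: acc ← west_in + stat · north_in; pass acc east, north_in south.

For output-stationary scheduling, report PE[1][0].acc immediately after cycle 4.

PE[1][0].acc = 109

Tracing OS — 2×3 array, target PE[1][0]:
  [0] (0,0) acc=40 (h:8 v:5)
  [0] (1,0) acc=0 (h:0 v:0)
  [1] (0,0) acc=85 (h:9 v:5)
  [1] (1,0) acc=20 (h:4 v:5)
  [2] (0,0) acc=97 (h:2 v:6)
  [2] (1,0) acc=55 (h:7 v:5)
  [3] (0,0) acc=97 (h:0 v:0)
  [3] (1,0) acc=109 (h:9 v:6)
  [4] (0,0) acc=97 (h:0 v:0)
  [4] (1,0) acc=109 (h:0 v:0)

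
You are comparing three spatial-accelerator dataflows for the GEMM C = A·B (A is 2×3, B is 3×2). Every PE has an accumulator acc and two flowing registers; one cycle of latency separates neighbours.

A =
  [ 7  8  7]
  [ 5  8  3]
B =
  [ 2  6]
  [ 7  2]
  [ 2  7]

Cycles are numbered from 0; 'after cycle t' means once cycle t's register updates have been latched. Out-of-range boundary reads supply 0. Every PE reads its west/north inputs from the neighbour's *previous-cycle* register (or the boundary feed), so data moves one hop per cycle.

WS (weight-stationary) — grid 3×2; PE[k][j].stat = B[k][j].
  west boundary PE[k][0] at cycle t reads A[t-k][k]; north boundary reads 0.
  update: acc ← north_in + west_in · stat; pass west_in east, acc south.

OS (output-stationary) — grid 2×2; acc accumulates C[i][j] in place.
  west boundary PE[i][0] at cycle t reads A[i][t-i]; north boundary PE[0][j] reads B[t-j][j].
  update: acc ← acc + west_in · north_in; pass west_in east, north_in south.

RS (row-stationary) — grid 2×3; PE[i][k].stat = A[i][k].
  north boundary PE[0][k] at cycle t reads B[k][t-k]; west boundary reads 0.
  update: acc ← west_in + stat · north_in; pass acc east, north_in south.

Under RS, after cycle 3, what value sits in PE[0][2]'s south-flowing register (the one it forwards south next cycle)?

register = 7

RS (2×3). Following PE[0][2] plus its west/north inputs:
  after 0 — PE[0][1] acc=0, pass-E 0, pass-S 0
  after 0 — PE[0][2] acc=0, pass-E 0, pass-S 0
  after 1 — PE[0][1] acc=70, pass-E 70, pass-S 7
  after 1 — PE[0][2] acc=0, pass-E 0, pass-S 0
  after 2 — PE[0][1] acc=58, pass-E 58, pass-S 2
  after 2 — PE[0][2] acc=84, pass-E 84, pass-S 2
  after 3 — PE[0][1] acc=0, pass-E 0, pass-S 0
  after 3 — PE[0][2] acc=107, pass-E 107, pass-S 7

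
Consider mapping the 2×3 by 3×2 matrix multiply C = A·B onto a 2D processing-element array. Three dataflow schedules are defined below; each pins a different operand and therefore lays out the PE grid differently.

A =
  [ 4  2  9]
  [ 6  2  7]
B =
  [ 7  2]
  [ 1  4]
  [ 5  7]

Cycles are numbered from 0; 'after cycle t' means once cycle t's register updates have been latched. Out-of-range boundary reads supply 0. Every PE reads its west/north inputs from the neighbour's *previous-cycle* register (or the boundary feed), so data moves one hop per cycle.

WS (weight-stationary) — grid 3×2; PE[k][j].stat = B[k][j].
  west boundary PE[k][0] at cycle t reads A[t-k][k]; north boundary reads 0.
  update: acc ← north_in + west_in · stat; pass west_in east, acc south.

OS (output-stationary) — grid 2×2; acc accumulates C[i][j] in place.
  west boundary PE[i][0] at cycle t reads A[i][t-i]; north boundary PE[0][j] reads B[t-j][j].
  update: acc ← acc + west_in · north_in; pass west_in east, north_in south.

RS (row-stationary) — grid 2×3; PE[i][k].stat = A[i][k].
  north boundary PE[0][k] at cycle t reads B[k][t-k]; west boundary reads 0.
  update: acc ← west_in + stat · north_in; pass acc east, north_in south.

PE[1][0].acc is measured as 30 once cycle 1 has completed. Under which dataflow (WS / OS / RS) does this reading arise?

dataflow = WS

Under WS (3×2), PE[1][0]:
  [0] (1,0) acc=0 (h:0 v:0)
  [1] (1,0) acc=30 (h:2 v:30)
Under OS (2×2), PE[1][0]:
  [0] (1,0) acc=0 (h:0 v:0)
  [1] (1,0) acc=42 (h:6 v:7)
Under RS (2×3), PE[1][0]:
  [0] (1,0) acc=0 (h:0 v:0)
  [1] (1,0) acc=42 (h:42 v:7)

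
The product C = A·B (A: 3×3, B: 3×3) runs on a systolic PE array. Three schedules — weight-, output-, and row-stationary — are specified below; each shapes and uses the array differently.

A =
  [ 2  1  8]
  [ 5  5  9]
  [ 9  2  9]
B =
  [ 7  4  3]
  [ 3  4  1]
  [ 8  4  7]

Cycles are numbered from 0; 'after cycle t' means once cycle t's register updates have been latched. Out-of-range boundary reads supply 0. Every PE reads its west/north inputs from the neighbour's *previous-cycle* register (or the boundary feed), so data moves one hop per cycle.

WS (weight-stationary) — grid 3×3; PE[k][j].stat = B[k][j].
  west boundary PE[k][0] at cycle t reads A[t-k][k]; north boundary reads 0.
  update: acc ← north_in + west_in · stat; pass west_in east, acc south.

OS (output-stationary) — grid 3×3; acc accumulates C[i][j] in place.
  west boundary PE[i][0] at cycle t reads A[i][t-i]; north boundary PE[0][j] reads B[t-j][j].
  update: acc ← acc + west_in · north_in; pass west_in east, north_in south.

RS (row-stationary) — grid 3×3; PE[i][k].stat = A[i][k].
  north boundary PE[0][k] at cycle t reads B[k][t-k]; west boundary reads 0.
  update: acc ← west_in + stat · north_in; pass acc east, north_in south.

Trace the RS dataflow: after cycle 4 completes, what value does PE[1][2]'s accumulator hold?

PE[1][2].acc = 76

Tracing RS — 3×3 array, target PE[1][2]:
  t=0 PE[0][2]: acc=0 h=0 v=0
  t=0 PE[1][1]: acc=0 h=0 v=0
  t=0 PE[1][2]: acc=0 h=0 v=0
  t=1 PE[0][2]: acc=0 h=0 v=0
  t=1 PE[1][1]: acc=0 h=0 v=0
  t=1 PE[1][2]: acc=0 h=0 v=0
  t=2 PE[0][2]: acc=81 h=81 v=8
  t=2 PE[1][1]: acc=50 h=50 v=3
  t=2 PE[1][2]: acc=0 h=0 v=0
  t=3 PE[0][2]: acc=44 h=44 v=4
  t=3 PE[1][1]: acc=40 h=40 v=4
  t=3 PE[1][2]: acc=122 h=122 v=8
  t=4 PE[0][2]: acc=63 h=63 v=7
  t=4 PE[1][1]: acc=20 h=20 v=1
  t=4 PE[1][2]: acc=76 h=76 v=4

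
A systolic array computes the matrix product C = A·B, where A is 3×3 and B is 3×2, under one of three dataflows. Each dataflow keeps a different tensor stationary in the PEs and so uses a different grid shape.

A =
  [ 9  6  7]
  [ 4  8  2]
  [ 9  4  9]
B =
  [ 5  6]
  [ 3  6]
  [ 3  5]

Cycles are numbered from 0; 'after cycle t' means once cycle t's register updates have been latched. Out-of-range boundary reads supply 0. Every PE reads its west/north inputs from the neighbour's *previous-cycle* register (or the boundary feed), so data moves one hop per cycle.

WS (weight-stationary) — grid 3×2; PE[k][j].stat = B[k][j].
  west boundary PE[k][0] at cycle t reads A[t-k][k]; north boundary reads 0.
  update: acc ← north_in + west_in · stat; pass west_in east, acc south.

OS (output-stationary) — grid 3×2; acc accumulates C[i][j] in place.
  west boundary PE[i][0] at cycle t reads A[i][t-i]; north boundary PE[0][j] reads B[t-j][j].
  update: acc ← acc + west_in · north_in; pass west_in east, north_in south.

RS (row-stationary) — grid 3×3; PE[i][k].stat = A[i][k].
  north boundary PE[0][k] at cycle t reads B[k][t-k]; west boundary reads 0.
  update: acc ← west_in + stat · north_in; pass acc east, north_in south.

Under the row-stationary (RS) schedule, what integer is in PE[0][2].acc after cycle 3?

PE[0][2].acc = 125

RS (3×3). Following PE[0][2] plus its west/north inputs:
  step 0 · PE0,1: acc=0; fwd→0 fwd↓0
  step 0 · PE0,2: acc=0; fwd→0 fwd↓0
  step 1 · PE0,1: acc=63; fwd→63 fwd↓3
  step 1 · PE0,2: acc=0; fwd→0 fwd↓0
  step 2 · PE0,1: acc=90; fwd→90 fwd↓6
  step 2 · PE0,2: acc=84; fwd→84 fwd↓3
  step 3 · PE0,1: acc=0; fwd→0 fwd↓0
  step 3 · PE0,2: acc=125; fwd→125 fwd↓5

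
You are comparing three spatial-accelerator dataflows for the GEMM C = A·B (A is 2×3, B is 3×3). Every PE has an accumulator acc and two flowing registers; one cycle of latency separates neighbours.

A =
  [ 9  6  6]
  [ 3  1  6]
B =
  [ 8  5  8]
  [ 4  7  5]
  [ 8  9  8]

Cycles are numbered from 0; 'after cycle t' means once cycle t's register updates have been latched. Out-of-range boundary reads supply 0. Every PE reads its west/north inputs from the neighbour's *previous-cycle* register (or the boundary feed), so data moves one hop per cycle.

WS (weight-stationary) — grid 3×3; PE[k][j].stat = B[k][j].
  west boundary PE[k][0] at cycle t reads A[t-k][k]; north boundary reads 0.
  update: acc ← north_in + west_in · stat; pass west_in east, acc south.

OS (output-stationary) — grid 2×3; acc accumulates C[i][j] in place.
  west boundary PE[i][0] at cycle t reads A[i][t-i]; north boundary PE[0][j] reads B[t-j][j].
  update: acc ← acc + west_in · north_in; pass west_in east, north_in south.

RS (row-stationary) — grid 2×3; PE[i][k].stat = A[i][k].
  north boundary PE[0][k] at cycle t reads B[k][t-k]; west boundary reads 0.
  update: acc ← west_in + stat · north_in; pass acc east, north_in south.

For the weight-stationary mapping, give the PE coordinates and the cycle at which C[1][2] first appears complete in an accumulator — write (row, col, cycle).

Under WS, C[1][2] lands at PE[2][2]:
  t=0 PE[2][2]: acc=0 h=0 v=0
  t=1 PE[2][2]: acc=0 h=0 v=0
  t=2 PE[2][2]: acc=0 h=0 v=0
  t=3 PE[2][2]: acc=0 h=0 v=0
  t=4 PE[2][2]: acc=150 h=6 v=150
  t=5 PE[2][2]: acc=77 h=6 v=77

(row, col, cycle) = (2, 2, 5)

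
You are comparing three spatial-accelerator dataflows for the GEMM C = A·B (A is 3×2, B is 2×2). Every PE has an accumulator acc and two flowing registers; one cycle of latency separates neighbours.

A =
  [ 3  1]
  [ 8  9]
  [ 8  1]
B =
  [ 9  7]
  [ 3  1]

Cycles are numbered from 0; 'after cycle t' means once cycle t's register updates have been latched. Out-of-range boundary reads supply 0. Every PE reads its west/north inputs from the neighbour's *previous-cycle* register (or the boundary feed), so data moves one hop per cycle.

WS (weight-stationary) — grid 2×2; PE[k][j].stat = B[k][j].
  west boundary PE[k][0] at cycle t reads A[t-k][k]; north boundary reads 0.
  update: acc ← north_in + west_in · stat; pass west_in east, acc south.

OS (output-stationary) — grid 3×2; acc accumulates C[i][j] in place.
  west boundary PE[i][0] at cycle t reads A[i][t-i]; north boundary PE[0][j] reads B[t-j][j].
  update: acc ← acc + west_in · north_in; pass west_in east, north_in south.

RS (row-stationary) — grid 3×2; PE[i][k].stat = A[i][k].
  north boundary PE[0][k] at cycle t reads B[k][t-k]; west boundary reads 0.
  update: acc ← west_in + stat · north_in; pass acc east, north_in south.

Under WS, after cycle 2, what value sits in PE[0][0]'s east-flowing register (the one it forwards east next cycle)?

register = 8

WS on a 2×2 grid — tracing PE[0][0] and its feeders:
  cycle 0: PE[0][0] → acc 27, east 3, south 27
  cycle 1: PE[0][0] → acc 72, east 8, south 72
  cycle 2: PE[0][0] → acc 72, east 8, south 72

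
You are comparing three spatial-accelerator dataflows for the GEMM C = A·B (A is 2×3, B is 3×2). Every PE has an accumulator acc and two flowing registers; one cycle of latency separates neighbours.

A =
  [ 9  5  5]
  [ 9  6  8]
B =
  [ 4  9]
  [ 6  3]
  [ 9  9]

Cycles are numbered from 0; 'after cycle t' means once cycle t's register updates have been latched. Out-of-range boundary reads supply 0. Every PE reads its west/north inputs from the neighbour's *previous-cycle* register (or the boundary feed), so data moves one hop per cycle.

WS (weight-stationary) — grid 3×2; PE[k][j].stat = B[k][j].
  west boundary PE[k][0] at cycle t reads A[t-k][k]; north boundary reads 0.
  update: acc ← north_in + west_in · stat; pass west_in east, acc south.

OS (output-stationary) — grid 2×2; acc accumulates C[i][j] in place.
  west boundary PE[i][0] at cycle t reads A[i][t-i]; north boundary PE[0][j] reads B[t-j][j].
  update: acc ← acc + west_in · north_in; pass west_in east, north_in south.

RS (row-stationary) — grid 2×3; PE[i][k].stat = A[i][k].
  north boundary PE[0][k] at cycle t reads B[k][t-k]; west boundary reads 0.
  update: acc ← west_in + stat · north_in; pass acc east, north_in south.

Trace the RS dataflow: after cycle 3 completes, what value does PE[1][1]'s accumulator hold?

RS on a 2×3 grid — tracing PE[1][1] and its feeders:
  step 0 · PE0,1: acc=0; fwd→0 fwd↓0
  step 0 · PE1,0: acc=0; fwd→0 fwd↓0
  step 0 · PE1,1: acc=0; fwd→0 fwd↓0
  step 1 · PE0,1: acc=66; fwd→66 fwd↓6
  step 1 · PE1,0: acc=36; fwd→36 fwd↓4
  step 1 · PE1,1: acc=0; fwd→0 fwd↓0
  step 2 · PE0,1: acc=96; fwd→96 fwd↓3
  step 2 · PE1,0: acc=81; fwd→81 fwd↓9
  step 2 · PE1,1: acc=72; fwd→72 fwd↓6
  step 3 · PE0,1: acc=0; fwd→0 fwd↓0
  step 3 · PE1,0: acc=0; fwd→0 fwd↓0
  step 3 · PE1,1: acc=99; fwd→99 fwd↓3

PE[1][1].acc = 99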